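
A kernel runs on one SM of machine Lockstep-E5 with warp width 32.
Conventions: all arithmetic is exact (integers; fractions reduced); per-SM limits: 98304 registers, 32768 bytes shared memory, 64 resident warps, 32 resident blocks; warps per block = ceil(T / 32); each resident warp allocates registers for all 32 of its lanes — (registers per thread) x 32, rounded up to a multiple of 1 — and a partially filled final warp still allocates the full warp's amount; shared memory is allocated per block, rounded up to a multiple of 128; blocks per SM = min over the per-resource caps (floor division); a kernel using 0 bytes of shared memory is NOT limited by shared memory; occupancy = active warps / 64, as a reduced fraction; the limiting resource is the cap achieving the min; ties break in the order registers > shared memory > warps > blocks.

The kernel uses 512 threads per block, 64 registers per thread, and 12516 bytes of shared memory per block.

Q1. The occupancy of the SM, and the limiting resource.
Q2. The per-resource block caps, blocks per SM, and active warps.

Answer: occupancy 1/2, limited by shared memory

registers: 3 blocks
shared memory: 2 blocks
warps: 4 blocks
blocks: 32 blocks

Answer: 2 blocks, 32 active warps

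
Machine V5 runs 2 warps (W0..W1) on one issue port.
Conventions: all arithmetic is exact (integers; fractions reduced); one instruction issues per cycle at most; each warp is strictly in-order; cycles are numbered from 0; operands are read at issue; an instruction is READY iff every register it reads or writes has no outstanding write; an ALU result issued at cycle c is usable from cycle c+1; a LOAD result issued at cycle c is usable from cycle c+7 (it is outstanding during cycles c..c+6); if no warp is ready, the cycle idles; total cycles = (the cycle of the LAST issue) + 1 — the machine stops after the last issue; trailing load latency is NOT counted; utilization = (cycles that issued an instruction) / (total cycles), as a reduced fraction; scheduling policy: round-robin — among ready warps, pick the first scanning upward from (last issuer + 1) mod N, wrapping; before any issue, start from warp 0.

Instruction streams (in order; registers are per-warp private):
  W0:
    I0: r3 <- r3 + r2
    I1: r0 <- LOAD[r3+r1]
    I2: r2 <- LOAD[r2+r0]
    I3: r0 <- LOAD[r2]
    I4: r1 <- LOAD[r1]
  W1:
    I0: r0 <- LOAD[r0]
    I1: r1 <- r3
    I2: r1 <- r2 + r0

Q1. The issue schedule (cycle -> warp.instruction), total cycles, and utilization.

cycle 0: W0.I0
cycle 1: W1.I0
cycle 2: W0.I1
cycle 3: W1.I1
cycle 4: idle
cycle 5: idle
cycle 6: idle
cycle 7: idle
cycle 8: W1.I2
cycle 9: W0.I2
cycle 10: idle
cycle 11: idle
cycle 12: idle
cycle 13: idle
cycle 14: idle
cycle 15: idle
cycle 16: W0.I3
cycle 17: W0.I4

Answer: 18 cycles, utilization 4/9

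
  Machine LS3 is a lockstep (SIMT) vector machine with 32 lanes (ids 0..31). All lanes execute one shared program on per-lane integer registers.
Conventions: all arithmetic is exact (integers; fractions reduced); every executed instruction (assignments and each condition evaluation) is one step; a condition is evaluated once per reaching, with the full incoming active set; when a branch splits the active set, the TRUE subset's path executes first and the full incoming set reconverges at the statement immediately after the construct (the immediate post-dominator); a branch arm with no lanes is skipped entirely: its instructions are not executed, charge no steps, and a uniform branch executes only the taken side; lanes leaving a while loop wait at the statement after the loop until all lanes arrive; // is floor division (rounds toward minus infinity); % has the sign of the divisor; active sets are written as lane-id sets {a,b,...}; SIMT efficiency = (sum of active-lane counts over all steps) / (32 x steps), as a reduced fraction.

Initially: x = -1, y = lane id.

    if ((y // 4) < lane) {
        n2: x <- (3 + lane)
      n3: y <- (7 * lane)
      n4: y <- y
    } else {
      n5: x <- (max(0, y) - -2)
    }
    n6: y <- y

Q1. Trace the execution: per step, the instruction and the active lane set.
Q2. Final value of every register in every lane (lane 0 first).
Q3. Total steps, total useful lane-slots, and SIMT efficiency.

step 0: eval ((y // 4) < lane)       {0,1,2,3,4,5,6,7,8,9,10,11,12,13,14,15,16,17,18,19,20,21,22,23,24,25,26,27,28,29,30,31}
step 1: x <- (3 + lane)              {1,2,3,4,5,6,7,8,9,10,11,12,13,14,15,16,17,18,19,20,21,22,23,24,25,26,27,28,29,30,31}
step 2: y <- (7 * lane)              {1,2,3,4,5,6,7,8,9,10,11,12,13,14,15,16,17,18,19,20,21,22,23,24,25,26,27,28,29,30,31}
step 3: y <- y                       {1,2,3,4,5,6,7,8,9,10,11,12,13,14,15,16,17,18,19,20,21,22,23,24,25,26,27,28,29,30,31}
step 4: x <- (max(0, y) - -2)        {0}
step 5: y <- y                       {0,1,2,3,4,5,6,7,8,9,10,11,12,13,14,15,16,17,18,19,20,21,22,23,24,25,26,27,28,29,30,31}

Answer: 6 steps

x: 2,4,5,6,7,8,9,10,11,12,13,14,15,16,17,18,19,20,21,22,23,24,25,26,27,28,29,30,31,32,33,34
y: 0,7,14,21,28,35,42,49,56,63,70,77,84,91,98,105,112,119,126,133,140,147,154,161,168,175,182,189,196,203,210,217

steps = 6; useful = 158; efficiency = 158/192 = 79/96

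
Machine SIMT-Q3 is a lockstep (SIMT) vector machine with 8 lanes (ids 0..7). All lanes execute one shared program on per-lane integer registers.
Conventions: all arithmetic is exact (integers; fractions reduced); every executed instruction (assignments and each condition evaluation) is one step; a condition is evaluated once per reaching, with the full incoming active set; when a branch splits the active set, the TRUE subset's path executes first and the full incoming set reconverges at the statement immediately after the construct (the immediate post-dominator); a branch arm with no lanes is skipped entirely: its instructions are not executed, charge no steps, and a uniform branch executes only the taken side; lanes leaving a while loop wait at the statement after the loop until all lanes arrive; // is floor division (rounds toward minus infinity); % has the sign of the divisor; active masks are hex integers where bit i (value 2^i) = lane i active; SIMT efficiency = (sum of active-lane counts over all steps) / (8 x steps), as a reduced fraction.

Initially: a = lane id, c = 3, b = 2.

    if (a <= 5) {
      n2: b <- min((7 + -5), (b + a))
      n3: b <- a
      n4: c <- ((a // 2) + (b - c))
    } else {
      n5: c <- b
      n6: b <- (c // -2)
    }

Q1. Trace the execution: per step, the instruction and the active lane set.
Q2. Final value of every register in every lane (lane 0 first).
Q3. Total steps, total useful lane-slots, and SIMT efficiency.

step 0: eval (a <= 5)                0xff
step 1: b <- min((7 + -5), (b + a))  0x3f
step 2: b <- a                       0x3f
step 3: c <- ((a // 2) + (b - c))    0x3f
step 4: c <- b                       0xc0
step 5: b <- (c // -2)               0xc0

Answer: 6 steps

a: 0,1,2,3,4,5,6,7
c: -3,-2,0,1,3,4,2,2
b: 0,1,2,3,4,5,-1,-1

steps = 6; useful = 30; efficiency = 30/48 = 5/8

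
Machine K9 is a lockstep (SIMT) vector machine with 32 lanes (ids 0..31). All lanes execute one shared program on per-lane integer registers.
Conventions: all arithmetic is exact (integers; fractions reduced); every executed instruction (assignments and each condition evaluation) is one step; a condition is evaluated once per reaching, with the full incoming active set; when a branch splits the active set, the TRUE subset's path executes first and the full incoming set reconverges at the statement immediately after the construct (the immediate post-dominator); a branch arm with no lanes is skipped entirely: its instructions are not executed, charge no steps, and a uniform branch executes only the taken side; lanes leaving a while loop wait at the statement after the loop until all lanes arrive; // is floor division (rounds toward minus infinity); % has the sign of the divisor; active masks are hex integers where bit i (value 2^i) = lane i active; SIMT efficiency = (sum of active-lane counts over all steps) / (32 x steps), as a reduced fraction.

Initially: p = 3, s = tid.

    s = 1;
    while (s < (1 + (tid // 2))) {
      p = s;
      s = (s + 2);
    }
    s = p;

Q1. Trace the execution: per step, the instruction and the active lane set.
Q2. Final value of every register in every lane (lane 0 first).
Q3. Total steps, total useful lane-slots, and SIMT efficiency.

step 0: s <- 1                       0xffffffff
step 1: eval (s < (1 + (tid // 2)))  0xffffffff
step 2: p <- s                       0xfffffffc
step 3: s <- (s + 2)                 0xfffffffc
step 4: eval (s < (1 + (tid // 2)))  0xfffffffc
step 5: p <- s                       0xffffffc0
step 6: s <- (s + 2)                 0xffffffc0
step 7: eval (s < (1 + (tid // 2)))  0xffffffc0
step 8: p <- s                       0xfffffc00
step 9: s <- (s + 2)                 0xfffffc00
step 10: eval (s < (1 + (tid // 2)))  0xfffffc00
step 11: p <- s                       0xffffc000
step 12: s <- (s + 2)                 0xffffc000
step 13: eval (s < (1 + (tid // 2)))  0xffffc000
step 14: p <- s                       0xfffc0000
step 15: s <- (s + 2)                 0xfffc0000
step 16: eval (s < (1 + (tid // 2)))  0xfffc0000
step 17: p <- s                       0xffc00000
step 18: s <- (s + 2)                 0xffc00000
step 19: eval (s < (1 + (tid // 2)))  0xffc00000
step 20: p <- s                       0xfc000000
step 21: s <- (s + 2)                 0xfc000000
step 22: eval (s < (1 + (tid // 2)))  0xfc000000
step 23: p <- s                       0xc0000000
step 24: s <- (s + 2)                 0xc0000000
step 25: eval (s < (1 + (tid // 2)))  0xc0000000
step 26: s <- p                       0xffffffff

Answer: 27 steps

p: 3,3,1,1,1,1,3,3,3,3,5,5,5,5,7,7,7,7,9,9,9,9,11,11,11,11,13,13,13,13,15,15
s: 3,3,1,1,1,1,3,3,3,3,5,5,5,5,7,7,7,7,9,9,9,9,11,11,11,11,13,13,13,13,15,15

steps = 27; useful = 480; efficiency = 480/864 = 5/9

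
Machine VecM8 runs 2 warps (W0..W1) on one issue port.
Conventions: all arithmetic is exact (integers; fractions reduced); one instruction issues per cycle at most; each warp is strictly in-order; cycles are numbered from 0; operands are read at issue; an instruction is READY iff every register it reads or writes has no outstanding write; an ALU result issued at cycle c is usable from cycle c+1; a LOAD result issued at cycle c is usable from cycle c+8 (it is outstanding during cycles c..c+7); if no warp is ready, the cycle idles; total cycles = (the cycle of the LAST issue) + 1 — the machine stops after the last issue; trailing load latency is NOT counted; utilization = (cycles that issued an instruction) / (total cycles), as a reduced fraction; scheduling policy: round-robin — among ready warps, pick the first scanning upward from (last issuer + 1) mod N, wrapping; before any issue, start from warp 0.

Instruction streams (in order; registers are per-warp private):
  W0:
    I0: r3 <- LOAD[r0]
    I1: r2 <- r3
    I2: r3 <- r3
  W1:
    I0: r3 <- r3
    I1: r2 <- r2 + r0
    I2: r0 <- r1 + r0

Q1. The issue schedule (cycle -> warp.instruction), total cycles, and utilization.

cycle 0: W0.I0
cycle 1: W1.I0
cycle 2: W1.I1
cycle 3: W1.I2
cycle 4: idle
cycle 5: idle
cycle 6: idle
cycle 7: idle
cycle 8: W0.I1
cycle 9: W0.I2

Answer: 10 cycles, utilization 3/5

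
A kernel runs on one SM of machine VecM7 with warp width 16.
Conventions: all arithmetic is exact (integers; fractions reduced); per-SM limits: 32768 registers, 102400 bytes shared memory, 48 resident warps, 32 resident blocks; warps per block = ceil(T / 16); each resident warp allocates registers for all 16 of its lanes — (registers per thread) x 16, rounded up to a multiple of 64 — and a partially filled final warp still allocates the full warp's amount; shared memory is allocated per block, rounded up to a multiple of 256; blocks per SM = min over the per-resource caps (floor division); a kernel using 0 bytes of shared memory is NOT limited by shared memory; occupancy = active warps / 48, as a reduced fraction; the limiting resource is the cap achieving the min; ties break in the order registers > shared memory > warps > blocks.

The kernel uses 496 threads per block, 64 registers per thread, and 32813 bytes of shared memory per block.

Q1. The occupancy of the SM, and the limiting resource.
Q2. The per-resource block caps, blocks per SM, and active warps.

Answer: occupancy 31/48, limited by registers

registers: 1 block
shared memory: 3 blocks
warps: 1 block
blocks: 32 blocks

Answer: 1 block, 31 active warps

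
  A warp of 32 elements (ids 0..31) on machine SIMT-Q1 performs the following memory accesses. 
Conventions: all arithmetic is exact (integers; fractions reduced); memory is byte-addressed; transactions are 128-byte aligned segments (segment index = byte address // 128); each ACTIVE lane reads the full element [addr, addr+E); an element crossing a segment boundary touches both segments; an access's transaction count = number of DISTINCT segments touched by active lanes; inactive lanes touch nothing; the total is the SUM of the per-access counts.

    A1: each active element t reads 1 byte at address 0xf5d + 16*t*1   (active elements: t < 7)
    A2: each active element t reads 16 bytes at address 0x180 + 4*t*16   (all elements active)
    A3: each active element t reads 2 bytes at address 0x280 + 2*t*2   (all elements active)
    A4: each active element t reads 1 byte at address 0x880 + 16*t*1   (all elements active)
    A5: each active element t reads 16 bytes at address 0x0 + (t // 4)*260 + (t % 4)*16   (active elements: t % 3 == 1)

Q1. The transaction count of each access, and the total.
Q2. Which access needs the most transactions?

A1: 2 transactions
A2: 16 transactions
A3: 1 transaction
A4: 4 transactions
A5: 8 transactions

Answer: 2,16,1,4,8; total 31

Answer: A2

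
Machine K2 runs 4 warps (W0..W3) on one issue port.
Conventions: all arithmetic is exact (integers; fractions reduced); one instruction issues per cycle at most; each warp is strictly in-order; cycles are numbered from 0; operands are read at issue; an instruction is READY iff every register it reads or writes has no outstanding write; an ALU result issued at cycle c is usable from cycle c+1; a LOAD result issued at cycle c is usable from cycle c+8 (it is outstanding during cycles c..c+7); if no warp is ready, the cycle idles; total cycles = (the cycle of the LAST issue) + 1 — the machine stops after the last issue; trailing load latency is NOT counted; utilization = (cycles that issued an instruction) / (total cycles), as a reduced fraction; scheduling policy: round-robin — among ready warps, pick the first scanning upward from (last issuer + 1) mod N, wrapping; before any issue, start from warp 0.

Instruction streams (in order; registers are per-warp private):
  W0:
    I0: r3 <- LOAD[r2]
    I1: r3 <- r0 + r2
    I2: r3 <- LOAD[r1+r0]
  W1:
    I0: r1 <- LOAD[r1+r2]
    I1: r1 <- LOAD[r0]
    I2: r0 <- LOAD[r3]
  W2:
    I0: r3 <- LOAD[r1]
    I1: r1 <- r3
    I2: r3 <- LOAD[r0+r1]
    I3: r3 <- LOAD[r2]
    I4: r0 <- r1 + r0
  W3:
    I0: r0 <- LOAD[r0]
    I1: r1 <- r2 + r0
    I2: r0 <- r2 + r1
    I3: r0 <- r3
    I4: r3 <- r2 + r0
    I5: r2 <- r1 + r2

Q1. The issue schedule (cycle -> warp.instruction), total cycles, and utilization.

cycle 0: W0.I0
cycle 1: W1.I0
cycle 2: W2.I0
cycle 3: W3.I0
cycle 4: idle
cycle 5: idle
cycle 6: idle
cycle 7: idle
cycle 8: W0.I1
cycle 9: W1.I1
cycle 10: W2.I1
cycle 11: W3.I1
cycle 12: W0.I2
cycle 13: W1.I2
cycle 14: W2.I2
cycle 15: W3.I2
cycle 16: W3.I3
cycle 17: W3.I4
cycle 18: W3.I5
cycle 19: idle
cycle 20: idle
cycle 21: idle
cycle 22: W2.I3
cycle 23: W2.I4

Answer: 24 cycles, utilization 17/24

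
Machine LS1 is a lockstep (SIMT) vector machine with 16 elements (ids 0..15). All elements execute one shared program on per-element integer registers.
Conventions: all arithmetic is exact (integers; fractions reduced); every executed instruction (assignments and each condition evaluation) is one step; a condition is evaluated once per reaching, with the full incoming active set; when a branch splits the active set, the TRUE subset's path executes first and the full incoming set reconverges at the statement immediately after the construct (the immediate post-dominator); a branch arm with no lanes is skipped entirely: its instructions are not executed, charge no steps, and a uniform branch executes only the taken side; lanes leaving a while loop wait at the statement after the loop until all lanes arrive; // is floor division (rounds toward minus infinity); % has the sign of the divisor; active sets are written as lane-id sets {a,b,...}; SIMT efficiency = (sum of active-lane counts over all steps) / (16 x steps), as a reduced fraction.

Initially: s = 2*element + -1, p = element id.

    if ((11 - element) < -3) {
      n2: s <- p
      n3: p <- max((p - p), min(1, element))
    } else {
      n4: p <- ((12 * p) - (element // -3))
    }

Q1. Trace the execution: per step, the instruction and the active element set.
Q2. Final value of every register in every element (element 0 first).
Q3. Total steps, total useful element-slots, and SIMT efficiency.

step 0: eval ((11 - element) < -3)   {0,1,2,3,4,5,6,7,8,9,10,11,12,13,14,15}
step 1: s <- p                       {15}
step 2: p <- max((p - p), min(1, element)) {15}
step 3: p <- ((12 * p) - (element // -3)) {0,1,2,3,4,5,6,7,8,9,10,11,12,13,14}

Answer: 4 steps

s: -1,1,3,5,7,9,11,13,15,17,19,21,23,25,27,15
p: 0,13,25,37,50,62,74,87,99,111,124,136,148,161,173,1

steps = 4; useful = 33; efficiency = 33/64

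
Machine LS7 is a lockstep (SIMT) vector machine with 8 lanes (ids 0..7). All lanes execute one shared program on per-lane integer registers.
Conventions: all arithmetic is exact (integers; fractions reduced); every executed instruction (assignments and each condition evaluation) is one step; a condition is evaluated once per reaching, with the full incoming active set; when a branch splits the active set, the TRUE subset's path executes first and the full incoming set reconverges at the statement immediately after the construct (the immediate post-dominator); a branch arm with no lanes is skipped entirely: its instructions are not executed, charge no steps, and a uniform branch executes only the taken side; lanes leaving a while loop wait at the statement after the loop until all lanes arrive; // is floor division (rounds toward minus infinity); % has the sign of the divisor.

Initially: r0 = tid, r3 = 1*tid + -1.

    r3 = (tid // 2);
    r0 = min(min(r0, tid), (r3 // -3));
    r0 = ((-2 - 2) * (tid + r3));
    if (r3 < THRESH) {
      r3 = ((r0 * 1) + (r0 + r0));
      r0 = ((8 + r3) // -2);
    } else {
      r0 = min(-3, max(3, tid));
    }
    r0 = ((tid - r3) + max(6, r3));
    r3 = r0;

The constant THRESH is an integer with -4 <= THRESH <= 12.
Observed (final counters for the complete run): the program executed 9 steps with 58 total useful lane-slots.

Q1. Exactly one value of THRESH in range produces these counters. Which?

Answer: THRESH = 1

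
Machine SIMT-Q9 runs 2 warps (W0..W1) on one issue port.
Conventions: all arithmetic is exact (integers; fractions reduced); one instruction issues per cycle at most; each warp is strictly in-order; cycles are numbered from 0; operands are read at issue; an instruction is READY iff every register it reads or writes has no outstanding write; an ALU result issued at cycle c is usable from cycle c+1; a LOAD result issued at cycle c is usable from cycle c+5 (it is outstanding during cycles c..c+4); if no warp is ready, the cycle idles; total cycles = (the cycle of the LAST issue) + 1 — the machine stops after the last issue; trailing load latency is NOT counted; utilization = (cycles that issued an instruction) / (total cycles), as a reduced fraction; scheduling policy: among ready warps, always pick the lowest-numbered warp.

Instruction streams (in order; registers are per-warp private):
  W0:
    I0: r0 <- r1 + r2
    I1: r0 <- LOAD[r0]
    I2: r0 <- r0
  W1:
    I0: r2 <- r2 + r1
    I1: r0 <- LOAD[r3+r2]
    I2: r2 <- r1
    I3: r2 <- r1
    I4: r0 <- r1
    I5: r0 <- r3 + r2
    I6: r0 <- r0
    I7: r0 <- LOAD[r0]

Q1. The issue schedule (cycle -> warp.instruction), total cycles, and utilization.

cycle 0: W0.I0
cycle 1: W0.I1
cycle 2: W1.I0
cycle 3: W1.I1
cycle 4: W1.I2
cycle 5: W1.I3
cycle 6: W0.I2
cycle 7: idle
cycle 8: W1.I4
cycle 9: W1.I5
cycle 10: W1.I6
cycle 11: W1.I7

Answer: 12 cycles, utilization 11/12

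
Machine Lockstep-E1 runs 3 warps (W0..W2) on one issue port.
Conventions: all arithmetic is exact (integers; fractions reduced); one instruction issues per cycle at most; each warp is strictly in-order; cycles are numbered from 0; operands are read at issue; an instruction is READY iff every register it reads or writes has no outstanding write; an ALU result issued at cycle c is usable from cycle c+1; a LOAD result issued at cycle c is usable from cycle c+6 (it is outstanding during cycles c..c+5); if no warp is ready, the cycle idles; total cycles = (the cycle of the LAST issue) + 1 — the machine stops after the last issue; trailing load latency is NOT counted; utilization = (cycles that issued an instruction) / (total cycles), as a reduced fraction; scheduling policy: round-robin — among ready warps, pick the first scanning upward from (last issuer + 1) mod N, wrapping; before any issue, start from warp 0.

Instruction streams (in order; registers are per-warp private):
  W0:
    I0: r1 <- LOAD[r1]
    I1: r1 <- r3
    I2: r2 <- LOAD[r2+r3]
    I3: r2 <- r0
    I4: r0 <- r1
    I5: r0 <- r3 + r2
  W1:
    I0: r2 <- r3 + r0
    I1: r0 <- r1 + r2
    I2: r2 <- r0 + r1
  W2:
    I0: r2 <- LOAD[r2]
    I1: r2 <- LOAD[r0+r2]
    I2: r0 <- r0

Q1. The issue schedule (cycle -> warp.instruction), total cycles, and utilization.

cycle 0: W0.I0
cycle 1: W1.I0
cycle 2: W2.I0
cycle 3: W1.I1
cycle 4: W1.I2
cycle 5: idle
cycle 6: W0.I1
cycle 7: W0.I2
cycle 8: W2.I1
cycle 9: W2.I2
cycle 10: idle
cycle 11: idle
cycle 12: idle
cycle 13: W0.I3
cycle 14: W0.I4
cycle 15: W0.I5

Answer: 16 cycles, utilization 3/4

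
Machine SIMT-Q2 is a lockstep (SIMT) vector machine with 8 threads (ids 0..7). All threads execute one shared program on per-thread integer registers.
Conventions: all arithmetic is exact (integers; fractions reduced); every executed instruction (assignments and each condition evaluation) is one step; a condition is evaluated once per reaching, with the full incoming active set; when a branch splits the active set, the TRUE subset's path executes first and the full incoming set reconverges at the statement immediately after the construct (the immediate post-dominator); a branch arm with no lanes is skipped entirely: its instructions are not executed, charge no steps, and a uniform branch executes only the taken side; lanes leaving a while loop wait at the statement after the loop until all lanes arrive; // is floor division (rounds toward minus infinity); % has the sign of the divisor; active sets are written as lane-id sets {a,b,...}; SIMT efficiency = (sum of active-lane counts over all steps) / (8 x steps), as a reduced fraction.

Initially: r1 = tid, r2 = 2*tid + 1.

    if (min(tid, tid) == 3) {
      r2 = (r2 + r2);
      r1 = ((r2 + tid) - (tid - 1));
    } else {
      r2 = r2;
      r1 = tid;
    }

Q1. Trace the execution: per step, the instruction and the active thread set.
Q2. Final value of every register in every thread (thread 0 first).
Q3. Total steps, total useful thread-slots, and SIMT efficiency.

step 0: eval (min(tid, tid) == 3)    {0,1,2,3,4,5,6,7}
step 1: r2 <- (r2 + r2)              {3}
step 2: r1 <- ((r2 + tid) - (tid - 1)) {3}
step 3: r2 <- r2                     {0,1,2,4,5,6,7}
step 4: r1 <- tid                    {0,1,2,4,5,6,7}

Answer: 5 steps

r1: 0,1,2,15,4,5,6,7
r2: 1,3,5,14,9,11,13,15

steps = 5; useful = 24; efficiency = 24/40 = 3/5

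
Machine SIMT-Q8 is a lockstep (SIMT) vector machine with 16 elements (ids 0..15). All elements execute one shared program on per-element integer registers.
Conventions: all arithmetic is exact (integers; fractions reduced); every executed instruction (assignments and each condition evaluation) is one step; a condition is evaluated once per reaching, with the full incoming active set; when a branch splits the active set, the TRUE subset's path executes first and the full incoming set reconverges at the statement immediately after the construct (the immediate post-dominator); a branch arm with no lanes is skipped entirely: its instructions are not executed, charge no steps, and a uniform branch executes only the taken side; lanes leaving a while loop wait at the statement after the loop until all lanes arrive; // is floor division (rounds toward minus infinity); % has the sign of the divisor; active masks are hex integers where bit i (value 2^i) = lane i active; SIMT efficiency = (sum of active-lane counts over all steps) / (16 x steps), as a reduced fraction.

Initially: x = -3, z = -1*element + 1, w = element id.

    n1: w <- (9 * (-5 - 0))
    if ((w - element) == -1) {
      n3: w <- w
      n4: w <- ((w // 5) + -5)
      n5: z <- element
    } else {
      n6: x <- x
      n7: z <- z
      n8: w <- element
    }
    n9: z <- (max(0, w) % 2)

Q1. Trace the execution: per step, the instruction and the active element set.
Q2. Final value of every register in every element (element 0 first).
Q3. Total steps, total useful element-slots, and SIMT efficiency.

step 0: w <- (9 * (-5 - 0))          0xffff
step 1: eval ((w - element) == -1)   0xffff
step 2: x <- x                       0xffff
step 3: z <- z                       0xffff
step 4: w <- element                 0xffff
step 5: z <- (max(0, w) % 2)         0xffff

Answer: 6 steps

x: -3,-3,-3,-3,-3,-3,-3,-3,-3,-3,-3,-3,-3,-3,-3,-3
z: 0,1,0,1,0,1,0,1,0,1,0,1,0,1,0,1
w: 0,1,2,3,4,5,6,7,8,9,10,11,12,13,14,15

steps = 6; useful = 96; efficiency = 96/96 = 1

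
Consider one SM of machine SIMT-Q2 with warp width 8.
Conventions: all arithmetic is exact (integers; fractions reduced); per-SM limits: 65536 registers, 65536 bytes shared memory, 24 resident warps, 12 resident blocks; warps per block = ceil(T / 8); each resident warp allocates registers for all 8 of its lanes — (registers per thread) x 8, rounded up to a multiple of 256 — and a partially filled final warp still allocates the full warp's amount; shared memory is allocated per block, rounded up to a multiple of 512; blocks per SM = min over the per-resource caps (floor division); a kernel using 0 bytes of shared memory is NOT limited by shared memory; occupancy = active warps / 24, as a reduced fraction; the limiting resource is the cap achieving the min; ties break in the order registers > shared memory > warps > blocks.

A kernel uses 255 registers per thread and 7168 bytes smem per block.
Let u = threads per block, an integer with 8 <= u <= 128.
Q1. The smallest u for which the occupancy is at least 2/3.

Answer: u = 9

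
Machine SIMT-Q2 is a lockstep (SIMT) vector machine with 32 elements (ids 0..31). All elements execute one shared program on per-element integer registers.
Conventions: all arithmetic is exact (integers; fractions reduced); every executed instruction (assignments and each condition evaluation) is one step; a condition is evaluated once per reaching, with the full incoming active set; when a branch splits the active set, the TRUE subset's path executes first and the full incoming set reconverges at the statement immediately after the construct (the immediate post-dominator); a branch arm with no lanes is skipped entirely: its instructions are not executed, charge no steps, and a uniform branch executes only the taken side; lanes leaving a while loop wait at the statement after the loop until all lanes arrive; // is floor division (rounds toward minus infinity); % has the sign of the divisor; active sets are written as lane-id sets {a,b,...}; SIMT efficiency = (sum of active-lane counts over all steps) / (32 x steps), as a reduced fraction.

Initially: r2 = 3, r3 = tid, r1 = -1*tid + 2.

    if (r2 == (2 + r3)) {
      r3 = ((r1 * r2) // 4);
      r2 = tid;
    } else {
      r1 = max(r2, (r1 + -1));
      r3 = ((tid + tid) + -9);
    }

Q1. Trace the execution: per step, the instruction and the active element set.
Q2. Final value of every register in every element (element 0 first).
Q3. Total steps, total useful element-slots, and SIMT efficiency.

step 0: eval (r2 == (2 + r3))        {0,1,2,3,4,5,6,7,8,9,10,11,12,13,14,15,16,17,18,19,20,21,22,23,24,25,26,27,28,29,30,31}
step 1: r3 <- ((r1 * r2) // 4)       {1}
step 2: r2 <- tid                    {1}
step 3: r1 <- max(r2, (r1 + -1))     {0,2,3,4,5,6,7,8,9,10,11,12,13,14,15,16,17,18,19,20,21,22,23,24,25,26,27,28,29,30,31}
step 4: r3 <- ((tid + tid) + -9)     {0,2,3,4,5,6,7,8,9,10,11,12,13,14,15,16,17,18,19,20,21,22,23,24,25,26,27,28,29,30,31}

Answer: 5 steps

r2: 3,1,3,3,3,3,3,3,3,3,3,3,3,3,3,3,3,3,3,3,3,3,3,3,3,3,3,3,3,3,3,3
r3: -9,0,-5,-3,-1,1,3,5,7,9,11,13,15,17,19,21,23,25,27,29,31,33,35,37,39,41,43,45,47,49,51,53
r1: 3,1,3,3,3,3,3,3,3,3,3,3,3,3,3,3,3,3,3,3,3,3,3,3,3,3,3,3,3,3,3,3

steps = 5; useful = 96; efficiency = 96/160 = 3/5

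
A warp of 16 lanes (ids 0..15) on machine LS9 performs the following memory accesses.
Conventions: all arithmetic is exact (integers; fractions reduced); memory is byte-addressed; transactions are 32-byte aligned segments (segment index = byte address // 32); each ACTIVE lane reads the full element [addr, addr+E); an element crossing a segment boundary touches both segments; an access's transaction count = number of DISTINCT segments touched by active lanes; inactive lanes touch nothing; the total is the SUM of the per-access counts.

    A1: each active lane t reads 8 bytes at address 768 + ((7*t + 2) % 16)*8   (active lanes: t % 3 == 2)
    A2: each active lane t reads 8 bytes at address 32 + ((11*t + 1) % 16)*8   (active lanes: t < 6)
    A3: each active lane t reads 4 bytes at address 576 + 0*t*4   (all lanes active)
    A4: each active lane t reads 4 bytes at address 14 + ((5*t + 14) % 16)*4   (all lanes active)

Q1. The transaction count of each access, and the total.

A1: 4 transactions
A2: 4 transactions
A3: 1 transaction
A4: 3 transactions

Answer: 4,4,1,3; total 12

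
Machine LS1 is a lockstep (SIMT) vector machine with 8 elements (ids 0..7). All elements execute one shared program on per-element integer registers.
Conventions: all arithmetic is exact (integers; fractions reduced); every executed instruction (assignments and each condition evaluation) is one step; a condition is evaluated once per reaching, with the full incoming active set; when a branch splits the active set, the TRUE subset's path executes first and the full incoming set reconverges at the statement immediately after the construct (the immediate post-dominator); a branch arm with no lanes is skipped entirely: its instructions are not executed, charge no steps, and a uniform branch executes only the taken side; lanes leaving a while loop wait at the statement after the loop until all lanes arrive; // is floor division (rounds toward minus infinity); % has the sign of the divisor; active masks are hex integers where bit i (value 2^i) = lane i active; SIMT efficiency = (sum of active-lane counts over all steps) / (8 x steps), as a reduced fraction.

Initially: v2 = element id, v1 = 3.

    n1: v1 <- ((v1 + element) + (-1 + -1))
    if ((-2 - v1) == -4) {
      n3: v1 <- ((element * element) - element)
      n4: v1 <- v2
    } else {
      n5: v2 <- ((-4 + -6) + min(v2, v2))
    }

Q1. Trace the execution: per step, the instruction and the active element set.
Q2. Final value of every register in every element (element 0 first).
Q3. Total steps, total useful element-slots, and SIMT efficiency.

step 0: v1 <- ((v1 + element) + (-1 + -1)) 0xff
step 1: eval ((-2 - v1) == -4)       0xff
step 2: v1 <- ((element * element) - element) 0x02
step 3: v1 <- v2                     0x02
step 4: v2 <- ((-4 + -6) + min(v2, v2)) 0xfd

Answer: 5 steps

v2: -10,1,-8,-7,-6,-5,-4,-3
v1: 1,1,3,4,5,6,7,8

steps = 5; useful = 25; efficiency = 25/40 = 5/8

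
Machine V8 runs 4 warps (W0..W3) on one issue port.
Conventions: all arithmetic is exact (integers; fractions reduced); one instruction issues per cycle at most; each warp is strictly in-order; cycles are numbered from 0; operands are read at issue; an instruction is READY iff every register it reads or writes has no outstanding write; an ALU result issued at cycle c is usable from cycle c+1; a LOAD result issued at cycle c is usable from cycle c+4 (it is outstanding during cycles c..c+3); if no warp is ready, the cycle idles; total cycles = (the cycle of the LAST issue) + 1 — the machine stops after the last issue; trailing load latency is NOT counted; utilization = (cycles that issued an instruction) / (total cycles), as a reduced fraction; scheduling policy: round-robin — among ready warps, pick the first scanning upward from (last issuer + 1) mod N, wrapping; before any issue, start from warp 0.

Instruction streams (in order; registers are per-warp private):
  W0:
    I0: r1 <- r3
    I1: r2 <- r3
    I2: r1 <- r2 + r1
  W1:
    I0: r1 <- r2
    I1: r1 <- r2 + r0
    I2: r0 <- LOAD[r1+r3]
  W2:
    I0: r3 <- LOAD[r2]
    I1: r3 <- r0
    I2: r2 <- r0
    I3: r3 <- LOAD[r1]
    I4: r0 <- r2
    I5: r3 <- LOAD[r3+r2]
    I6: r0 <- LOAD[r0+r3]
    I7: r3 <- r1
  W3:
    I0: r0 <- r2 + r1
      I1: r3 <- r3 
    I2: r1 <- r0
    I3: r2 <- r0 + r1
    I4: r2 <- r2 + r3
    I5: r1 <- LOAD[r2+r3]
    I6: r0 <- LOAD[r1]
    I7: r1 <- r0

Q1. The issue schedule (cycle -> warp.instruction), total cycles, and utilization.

cycle 0: W0.I0
cycle 1: W1.I0
cycle 2: W2.I0
cycle 3: W3.I0
cycle 4: W0.I1
cycle 5: W1.I1
cycle 6: W2.I1
cycle 7: W3.I1
cycle 8: W0.I2
cycle 9: W1.I2
cycle 10: W2.I2
cycle 11: W3.I2
cycle 12: W2.I3
cycle 13: W3.I3
cycle 14: W2.I4
cycle 15: W3.I4
cycle 16: W2.I5
cycle 17: W3.I5
cycle 18: idle
cycle 19: idle
cycle 20: W2.I6
cycle 21: W3.I6
cycle 22: W2.I7
cycle 23: idle
cycle 24: idle
cycle 25: W3.I7

Answer: 26 cycles, utilization 11/13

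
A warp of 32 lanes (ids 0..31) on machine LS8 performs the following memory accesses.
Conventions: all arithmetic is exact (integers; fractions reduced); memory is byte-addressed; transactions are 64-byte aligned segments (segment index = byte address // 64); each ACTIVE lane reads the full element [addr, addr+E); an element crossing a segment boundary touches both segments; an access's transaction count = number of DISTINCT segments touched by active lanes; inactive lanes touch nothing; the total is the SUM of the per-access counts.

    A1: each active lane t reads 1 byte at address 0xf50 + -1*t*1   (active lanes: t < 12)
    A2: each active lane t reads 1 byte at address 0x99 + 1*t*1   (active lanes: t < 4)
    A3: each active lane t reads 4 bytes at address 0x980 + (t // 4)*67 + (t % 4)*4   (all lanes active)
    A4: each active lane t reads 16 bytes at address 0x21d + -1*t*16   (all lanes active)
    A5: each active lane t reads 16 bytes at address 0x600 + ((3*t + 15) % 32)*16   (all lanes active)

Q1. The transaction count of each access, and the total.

A1: 1 transaction
A2: 1 transaction
A3: 8 transactions
A4: 9 transactions
A5: 8 transactions

Answer: 1,1,8,9,8; total 27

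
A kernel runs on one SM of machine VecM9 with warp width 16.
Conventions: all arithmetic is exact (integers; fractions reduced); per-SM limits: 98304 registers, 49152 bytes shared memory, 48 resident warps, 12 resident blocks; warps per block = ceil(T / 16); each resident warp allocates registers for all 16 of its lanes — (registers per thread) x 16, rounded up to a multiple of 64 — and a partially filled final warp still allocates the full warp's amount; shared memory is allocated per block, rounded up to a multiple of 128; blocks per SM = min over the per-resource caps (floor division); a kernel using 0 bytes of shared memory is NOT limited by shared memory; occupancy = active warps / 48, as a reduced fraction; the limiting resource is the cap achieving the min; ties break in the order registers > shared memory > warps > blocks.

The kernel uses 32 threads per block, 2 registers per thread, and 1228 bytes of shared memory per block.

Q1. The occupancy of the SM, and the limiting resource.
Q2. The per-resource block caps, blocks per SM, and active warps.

Answer: occupancy 1/2, limited by blocks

registers: 768 blocks
shared memory: 38 blocks
warps: 24 blocks
blocks: 12 blocks

Answer: 12 blocks, 24 active warps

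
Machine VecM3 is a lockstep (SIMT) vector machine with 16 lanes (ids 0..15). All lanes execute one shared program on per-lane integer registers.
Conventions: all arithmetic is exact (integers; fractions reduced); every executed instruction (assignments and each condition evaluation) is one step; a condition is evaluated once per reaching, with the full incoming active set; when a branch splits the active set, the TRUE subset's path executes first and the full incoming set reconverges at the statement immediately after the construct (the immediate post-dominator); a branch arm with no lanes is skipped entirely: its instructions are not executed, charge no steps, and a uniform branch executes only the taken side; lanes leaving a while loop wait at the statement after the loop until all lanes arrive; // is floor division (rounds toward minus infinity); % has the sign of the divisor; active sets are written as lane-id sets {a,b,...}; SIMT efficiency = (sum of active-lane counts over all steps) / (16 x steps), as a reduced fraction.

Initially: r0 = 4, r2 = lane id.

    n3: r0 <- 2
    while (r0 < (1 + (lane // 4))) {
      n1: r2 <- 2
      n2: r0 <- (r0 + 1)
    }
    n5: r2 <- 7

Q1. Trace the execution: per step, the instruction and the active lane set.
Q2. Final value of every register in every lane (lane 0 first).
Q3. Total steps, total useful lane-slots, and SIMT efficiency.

step 0: r0 <- 2                      {0,1,2,3,4,5,6,7,8,9,10,11,12,13,14,15}
step 1: eval (r0 < (1 + (lane // 4))) {0,1,2,3,4,5,6,7,8,9,10,11,12,13,14,15}
step 2: r2 <- 2                      {8,9,10,11,12,13,14,15}
step 3: r0 <- (r0 + 1)               {8,9,10,11,12,13,14,15}
step 4: eval (r0 < (1 + (lane // 4))) {8,9,10,11,12,13,14,15}
step 5: r2 <- 2                      {12,13,14,15}
step 6: r0 <- (r0 + 1)               {12,13,14,15}
step 7: eval (r0 < (1 + (lane // 4))) {12,13,14,15}
step 8: r2 <- 7                      {0,1,2,3,4,5,6,7,8,9,10,11,12,13,14,15}

Answer: 9 steps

r0: 2,2,2,2,2,2,2,2,3,3,3,3,4,4,4,4
r2: 7,7,7,7,7,7,7,7,7,7,7,7,7,7,7,7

steps = 9; useful = 84; efficiency = 84/144 = 7/12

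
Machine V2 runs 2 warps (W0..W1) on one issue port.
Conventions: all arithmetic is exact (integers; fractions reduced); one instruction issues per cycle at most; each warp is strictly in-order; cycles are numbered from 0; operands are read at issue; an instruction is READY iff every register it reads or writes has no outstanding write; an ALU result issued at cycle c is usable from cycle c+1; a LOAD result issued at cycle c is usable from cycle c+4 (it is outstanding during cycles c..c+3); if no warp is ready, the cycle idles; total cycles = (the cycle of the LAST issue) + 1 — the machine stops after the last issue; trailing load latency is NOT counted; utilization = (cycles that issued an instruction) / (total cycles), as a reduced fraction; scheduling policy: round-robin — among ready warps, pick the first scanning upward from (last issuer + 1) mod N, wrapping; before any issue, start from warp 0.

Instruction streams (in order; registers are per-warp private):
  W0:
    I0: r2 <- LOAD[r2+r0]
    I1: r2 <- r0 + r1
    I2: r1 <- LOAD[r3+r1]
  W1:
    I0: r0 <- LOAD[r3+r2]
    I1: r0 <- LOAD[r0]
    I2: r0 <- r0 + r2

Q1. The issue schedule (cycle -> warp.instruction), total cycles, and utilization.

cycle 0: W0.I0
cycle 1: W1.I0
cycle 2: idle
cycle 3: idle
cycle 4: W0.I1
cycle 5: W1.I1
cycle 6: W0.I2
cycle 7: idle
cycle 8: idle
cycle 9: W1.I2

Answer: 10 cycles, utilization 3/5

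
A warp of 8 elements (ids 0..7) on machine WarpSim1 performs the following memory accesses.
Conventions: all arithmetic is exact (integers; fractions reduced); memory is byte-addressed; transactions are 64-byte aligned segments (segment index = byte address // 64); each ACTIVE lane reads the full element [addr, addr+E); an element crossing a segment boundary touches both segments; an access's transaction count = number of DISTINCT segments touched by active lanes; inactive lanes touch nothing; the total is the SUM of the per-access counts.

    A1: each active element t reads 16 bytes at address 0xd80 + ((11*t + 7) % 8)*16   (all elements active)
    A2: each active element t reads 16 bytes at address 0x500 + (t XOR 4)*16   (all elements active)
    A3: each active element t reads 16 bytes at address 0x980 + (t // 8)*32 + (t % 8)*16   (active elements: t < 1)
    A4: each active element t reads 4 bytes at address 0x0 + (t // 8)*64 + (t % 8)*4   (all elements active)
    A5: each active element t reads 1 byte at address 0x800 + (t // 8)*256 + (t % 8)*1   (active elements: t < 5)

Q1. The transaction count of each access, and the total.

A1: 2 transactions
A2: 2 transactions
A3: 1 transaction
A4: 1 transaction
A5: 1 transaction

Answer: 2,2,1,1,1; total 7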